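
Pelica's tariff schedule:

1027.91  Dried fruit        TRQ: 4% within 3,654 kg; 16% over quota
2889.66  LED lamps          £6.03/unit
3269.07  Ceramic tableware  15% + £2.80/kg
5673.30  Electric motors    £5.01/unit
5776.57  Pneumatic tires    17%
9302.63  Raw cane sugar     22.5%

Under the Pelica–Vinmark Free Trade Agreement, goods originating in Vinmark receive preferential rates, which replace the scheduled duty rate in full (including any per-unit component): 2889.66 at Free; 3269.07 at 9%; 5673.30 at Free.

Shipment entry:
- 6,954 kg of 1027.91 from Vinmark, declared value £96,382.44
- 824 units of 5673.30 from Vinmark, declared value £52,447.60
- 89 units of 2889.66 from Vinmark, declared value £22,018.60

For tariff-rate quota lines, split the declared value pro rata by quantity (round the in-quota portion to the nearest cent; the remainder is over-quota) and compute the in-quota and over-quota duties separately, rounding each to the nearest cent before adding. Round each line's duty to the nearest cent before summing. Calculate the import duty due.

£9,343.86

Line 1 (1027.91, Vinmark, 6,954 kg, £96,382.44):
Code 1027.91 is under a tariff-rate quota (threshold 3,654 kg). In-quota: 3,654 kg at 4%; over-quota: 3,300 kg at 16%.
Pro-rata value split: in-quota = £96,382.44 × 3,654/6,954 = £50,644.44; over-quota = £96,382.44 − £50,644.44 = £45,738.00.
In-quota duty = £50,644.44 × 4% = £2,025.78. Over-quota duty = £45,738.00 × 16% = £7,318.08.
Line duty = £2,025.78 + £7,318.08 = £9,343.86.
Line 2 (5673.30, Vinmark, 824 units, £52,447.60):
Base rate for 5673.30 is £5.01/unit.
Origin Vinmark qualifies under the Pelica–Vinmark agreement and 5673.30 is covered: preferential rate Free applies instead.
Duty = £52,447.60 × 0% = £0.00.
Line 3 (2889.66, Vinmark, 89 units, £22,018.60):
Base rate for 2889.66 is £6.03/unit.
Origin Vinmark qualifies under the Pelica–Vinmark agreement and 2889.66 is covered: preferential rate Free applies instead.
Duty = £22,018.60 × 0% = £0.00.
Total = £9,343.86 + £0.00 + £0.00 = £9,343.86.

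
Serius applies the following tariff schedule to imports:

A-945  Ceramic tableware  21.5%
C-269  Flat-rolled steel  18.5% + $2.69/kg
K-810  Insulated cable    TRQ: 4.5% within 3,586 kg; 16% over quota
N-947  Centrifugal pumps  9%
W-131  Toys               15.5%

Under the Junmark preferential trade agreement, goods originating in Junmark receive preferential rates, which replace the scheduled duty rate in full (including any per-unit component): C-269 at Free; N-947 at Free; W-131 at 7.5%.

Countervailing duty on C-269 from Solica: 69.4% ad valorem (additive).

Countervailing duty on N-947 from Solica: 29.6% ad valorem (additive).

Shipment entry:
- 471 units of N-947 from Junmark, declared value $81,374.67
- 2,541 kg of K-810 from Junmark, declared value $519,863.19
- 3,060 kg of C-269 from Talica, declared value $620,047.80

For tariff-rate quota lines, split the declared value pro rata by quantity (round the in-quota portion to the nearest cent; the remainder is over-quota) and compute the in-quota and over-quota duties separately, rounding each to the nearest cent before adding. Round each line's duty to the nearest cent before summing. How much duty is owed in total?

$146,334.08

Line 1 (N-947, Junmark, 471 units, $81,374.67):
Base rate for N-947 is 9%.
Origin Junmark qualifies under the Serius–Junmark agreement and N-947 is covered: preferential rate Free applies instead.
The additional-duty order on N-947 targets Solica, not Junmark; it does not apply.
Duty = $81,374.67 × 0% = $0.00.
Line 2 (K-810, Junmark, 2,541 kg, $519,863.19):
Code K-810 is under a tariff-rate quota (threshold 3,586 kg). Quantity 2,541 kg is within the quota, so the in-quota rate 4.5% applies to the full value.
Duty = $519,863.19 × 4.5% = $23,393.84.
Line 3 (C-269, Talica, 3,060 kg, $620,047.80):
Base rate for C-269 is 18.5% + $2.69/kg.
C-269 has an FTA preferential rate, but origin Talica is not Junmark; base rate stands.
The additional-duty order on C-269 targets Solica, not Talica; it does not apply.
Duty = $620,047.80 × 18.5% + 3,060 × $2.69 = $122,940.24.
Total = $0.00 + $23,393.84 + $122,940.24 = $146,334.08.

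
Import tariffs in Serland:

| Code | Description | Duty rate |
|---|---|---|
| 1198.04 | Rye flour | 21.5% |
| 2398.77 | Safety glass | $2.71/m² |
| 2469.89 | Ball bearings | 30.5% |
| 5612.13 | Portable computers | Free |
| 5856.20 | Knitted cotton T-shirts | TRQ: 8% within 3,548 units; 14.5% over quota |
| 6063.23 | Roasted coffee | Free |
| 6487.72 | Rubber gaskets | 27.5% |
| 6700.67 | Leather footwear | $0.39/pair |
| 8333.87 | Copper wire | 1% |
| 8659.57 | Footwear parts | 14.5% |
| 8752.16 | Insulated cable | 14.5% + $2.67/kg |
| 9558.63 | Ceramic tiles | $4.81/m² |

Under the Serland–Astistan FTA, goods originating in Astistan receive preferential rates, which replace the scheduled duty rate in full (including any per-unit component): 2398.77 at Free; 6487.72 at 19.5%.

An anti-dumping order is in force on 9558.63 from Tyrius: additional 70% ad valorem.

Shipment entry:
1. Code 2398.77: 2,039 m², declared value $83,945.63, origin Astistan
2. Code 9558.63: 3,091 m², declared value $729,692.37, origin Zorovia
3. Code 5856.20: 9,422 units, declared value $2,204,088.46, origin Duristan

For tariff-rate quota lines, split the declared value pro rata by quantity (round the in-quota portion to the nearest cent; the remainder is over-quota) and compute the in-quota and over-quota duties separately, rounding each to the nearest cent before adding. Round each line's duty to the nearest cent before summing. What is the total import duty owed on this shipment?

$280,511.60

Line 1 (2398.77, Astistan, 2,039 m², $83,945.63):
Base rate for 2398.77 is $2.71/m².
Origin Astistan qualifies under the Serland–Astistan agreement and 2398.77 is covered: preferential rate Free applies instead.
Duty = $83,945.63 × 0% = $0.00.
Line 2 (9558.63, Zorovia, 3,091 m², $729,692.37):
Base rate for 9558.63 is $4.81/m².
The additional-duty order on 9558.63 targets Tyrius, not Zorovia; it does not apply.
Duty = 3,091 × $4.81 = $14,867.71.
Line 3 (5856.20, Duristan, 9,422 units, $2,204,088.46):
Code 5856.20 is under a tariff-rate quota (threshold 3,548 units). In-quota: 3,548 units at 8%; over-quota: 5,874 units at 14.5%.
Pro-rata value split: in-quota = $2,204,088.46 × 3,548/9,422 = $829,983.64; over-quota = $2,204,088.46 − $829,983.64 = $1,374,104.82.
In-quota duty = $829,983.64 × 8% = $66,398.69. Over-quota duty = $1,374,104.82 × 14.5% = $199,245.20.
Line duty = $66,398.69 + $199,245.20 = $265,643.89.
Total = $0.00 + $14,867.71 + $265,643.89 = $280,511.60.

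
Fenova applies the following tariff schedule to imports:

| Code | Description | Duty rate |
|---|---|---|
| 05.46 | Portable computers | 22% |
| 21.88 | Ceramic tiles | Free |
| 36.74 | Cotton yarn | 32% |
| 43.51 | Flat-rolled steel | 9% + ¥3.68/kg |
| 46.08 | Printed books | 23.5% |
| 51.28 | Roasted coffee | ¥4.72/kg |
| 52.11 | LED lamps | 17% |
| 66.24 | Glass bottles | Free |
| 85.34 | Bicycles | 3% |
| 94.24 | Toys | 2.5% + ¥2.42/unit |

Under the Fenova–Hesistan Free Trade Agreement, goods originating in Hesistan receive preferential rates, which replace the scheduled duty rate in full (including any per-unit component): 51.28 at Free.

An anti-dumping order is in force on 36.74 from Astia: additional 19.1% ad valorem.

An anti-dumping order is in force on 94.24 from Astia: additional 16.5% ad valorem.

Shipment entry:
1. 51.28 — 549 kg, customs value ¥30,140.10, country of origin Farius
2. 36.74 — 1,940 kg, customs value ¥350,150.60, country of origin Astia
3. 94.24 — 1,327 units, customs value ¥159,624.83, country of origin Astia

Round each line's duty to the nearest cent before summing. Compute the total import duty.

Line 1 (51.28, Farius, 549 kg, ¥30,140.10):
Base rate for 51.28 is ¥4.72/kg.
51.28 has an FTA preferential rate, but origin Farius is not Hesistan; base rate stands.
Duty = 549 × ¥4.72 = ¥2,591.28.
Line 2 (36.74, Astia, 1,940 kg, ¥350,150.60):
Base rate for 36.74 is 32%.
Additional duty on 36.74 from Astia: +19.1%. Applied ad valorem rate: 32% + 19.1% = 51.1%.
Duty = ¥350,150.60 × 51.1% = ¥178,926.96.
Line 3 (94.24, Astia, 1,327 units, ¥159,624.83):
Base rate for 94.24 is 2.5% + ¥2.42/unit.
Additional duty on 94.24 from Astia: +16.5%. Applied ad valorem rate: 2.5% + 16.5% = 19%.
Duty = ¥159,624.83 × 19% + 1,327 × ¥2.42 = ¥33,540.06.
Total = ¥2,591.28 + ¥178,926.96 + ¥33,540.06 = ¥215,058.30.

¥215,058.30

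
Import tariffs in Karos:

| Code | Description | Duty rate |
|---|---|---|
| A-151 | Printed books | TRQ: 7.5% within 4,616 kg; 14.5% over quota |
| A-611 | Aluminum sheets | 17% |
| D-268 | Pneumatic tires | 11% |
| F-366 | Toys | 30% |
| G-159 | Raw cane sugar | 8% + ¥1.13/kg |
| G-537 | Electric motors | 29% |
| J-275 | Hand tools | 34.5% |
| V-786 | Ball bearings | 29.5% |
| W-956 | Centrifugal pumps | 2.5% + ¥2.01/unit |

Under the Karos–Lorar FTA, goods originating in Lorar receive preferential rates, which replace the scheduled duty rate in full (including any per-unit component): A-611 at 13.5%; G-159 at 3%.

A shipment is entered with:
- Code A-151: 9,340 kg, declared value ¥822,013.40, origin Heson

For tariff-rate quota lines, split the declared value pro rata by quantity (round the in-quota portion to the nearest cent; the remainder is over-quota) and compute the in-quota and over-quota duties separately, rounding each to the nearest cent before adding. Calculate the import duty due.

¥90,754.15

Line 1 (A-151, Heson, 9,340 kg, ¥822,013.40):
Code A-151 is under a tariff-rate quota (threshold 4,616 kg). In-quota: 4,616 kg at 7.5%; over-quota: 4,724 kg at 14.5%.
Pro-rata value split: in-quota = ¥822,013.40 × 4,616/9,340 = ¥406,254.16; over-quota = ¥822,013.40 − ¥406,254.16 = ¥415,759.24.
In-quota duty = ¥406,254.16 × 7.5% = ¥30,469.06. Over-quota duty = ¥415,759.24 × 14.5% = ¥60,285.09.
Line duty = ¥30,469.06 + ¥60,285.09 = ¥90,754.15.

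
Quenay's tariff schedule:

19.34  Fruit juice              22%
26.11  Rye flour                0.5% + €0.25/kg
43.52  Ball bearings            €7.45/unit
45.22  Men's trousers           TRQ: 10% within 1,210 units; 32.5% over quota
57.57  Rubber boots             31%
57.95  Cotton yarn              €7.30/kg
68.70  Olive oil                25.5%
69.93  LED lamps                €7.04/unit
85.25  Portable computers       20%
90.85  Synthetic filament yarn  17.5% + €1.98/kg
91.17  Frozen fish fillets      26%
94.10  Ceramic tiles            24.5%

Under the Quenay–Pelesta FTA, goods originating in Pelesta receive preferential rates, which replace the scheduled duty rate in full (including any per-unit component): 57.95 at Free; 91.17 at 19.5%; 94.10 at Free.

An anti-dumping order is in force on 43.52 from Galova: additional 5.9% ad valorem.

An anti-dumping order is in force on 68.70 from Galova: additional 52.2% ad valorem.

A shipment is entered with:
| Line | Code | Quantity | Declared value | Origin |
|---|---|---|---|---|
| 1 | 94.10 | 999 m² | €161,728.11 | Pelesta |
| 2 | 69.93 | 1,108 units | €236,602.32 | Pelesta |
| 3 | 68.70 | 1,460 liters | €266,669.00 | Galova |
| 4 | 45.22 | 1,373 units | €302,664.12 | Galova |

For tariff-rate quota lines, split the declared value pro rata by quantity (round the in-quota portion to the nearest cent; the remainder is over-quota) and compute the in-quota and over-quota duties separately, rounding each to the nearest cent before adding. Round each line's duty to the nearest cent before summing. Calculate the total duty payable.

€253,353.18

Line 1 (94.10, Pelesta, 999 m², €161,728.11):
Base rate for 94.10 is 24.5%.
Origin Pelesta qualifies under the Quenay–Pelesta agreement and 94.10 is covered: preferential rate Free applies instead.
Duty = €161,728.11 × 0% = €0.00.
Line 2 (69.93, Pelesta, 1,108 units, €236,602.32):
Base rate for 69.93 is €7.04/unit.
Origin Pelesta is the FTA partner but 69.93 is not on the preference list; base rate stands.
Duty = 1,108 × €7.04 = €7,800.32.
Line 3 (68.70, Galova, 1,460 liters, €266,669.00):
Base rate for 68.70 is 25.5%.
Additional duty on 68.70 from Galova: +52.2%. Applied ad valorem rate: 25.5% + 52.2% = 77.7%.
Duty = €266,669.00 × 77.7% = €207,201.81.
Line 4 (45.22, Galova, 1,373 units, €302,664.12):
Code 45.22 is under a tariff-rate quota (threshold 1,210 units). In-quota: 1,210 units at 10%; over-quota: 163 units at 32.5%.
Pro-rata value split: in-quota = €302,664.12 × 1,210/1,373 = €266,732.40; over-quota = €302,664.12 − €266,732.40 = €35,931.72.
In-quota duty = €266,732.40 × 10% = €26,673.24. Over-quota duty = €35,931.72 × 32.5% = €11,677.81.
Line duty = €26,673.24 + €11,677.81 = €38,351.05.
Total = €0.00 + €7,800.32 + €207,201.81 + €38,351.05 = €253,353.18.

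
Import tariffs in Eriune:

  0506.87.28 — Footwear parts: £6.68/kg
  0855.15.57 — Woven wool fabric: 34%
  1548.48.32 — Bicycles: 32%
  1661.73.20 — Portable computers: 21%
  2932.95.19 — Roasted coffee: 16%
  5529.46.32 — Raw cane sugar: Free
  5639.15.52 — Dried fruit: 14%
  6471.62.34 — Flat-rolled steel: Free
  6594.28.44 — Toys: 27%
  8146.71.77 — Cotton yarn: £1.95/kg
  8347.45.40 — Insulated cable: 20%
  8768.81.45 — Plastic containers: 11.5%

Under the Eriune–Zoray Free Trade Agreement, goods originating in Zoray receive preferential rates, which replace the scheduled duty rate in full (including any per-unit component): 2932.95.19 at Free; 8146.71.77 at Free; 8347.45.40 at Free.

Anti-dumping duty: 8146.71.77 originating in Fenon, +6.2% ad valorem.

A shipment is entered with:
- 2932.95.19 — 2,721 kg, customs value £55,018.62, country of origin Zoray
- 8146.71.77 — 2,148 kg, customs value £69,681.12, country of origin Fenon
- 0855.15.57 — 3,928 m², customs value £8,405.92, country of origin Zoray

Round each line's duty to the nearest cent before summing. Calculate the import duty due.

£11,366.84

Line 1 (2932.95.19, Zoray, 2,721 kg, £55,018.62):
Base rate for 2932.95.19 is 16%.
Origin Zoray qualifies under the Eriune–Zoray agreement and 2932.95.19 is covered: preferential rate Free applies instead.
Duty = £55,018.62 × 0% = £0.00.
Line 2 (8146.71.77, Fenon, 2,148 kg, £69,681.12):
Base rate for 8146.71.77 is £1.95/kg.
8146.71.77 has an FTA preferential rate, but origin Fenon is not Zoray; base rate stands.
Additional duty on 8146.71.77 from Fenon: +6.2% ad valorem. Applied ad valorem rate = 6.2%.
Duty = £69,681.12 × 6.2% + 2,148 × £1.95 = £8,508.83.
Line 3 (0855.15.57, Zoray, 3,928 m², £8,405.92):
Base rate for 0855.15.57 is 34%.
Origin Zoray is the FTA partner but 0855.15.57 is not on the preference list; base rate stands.
Duty = £8,405.92 × 34% = £2,858.01.
Total = £0.00 + £8,508.83 + £2,858.01 = £11,366.84.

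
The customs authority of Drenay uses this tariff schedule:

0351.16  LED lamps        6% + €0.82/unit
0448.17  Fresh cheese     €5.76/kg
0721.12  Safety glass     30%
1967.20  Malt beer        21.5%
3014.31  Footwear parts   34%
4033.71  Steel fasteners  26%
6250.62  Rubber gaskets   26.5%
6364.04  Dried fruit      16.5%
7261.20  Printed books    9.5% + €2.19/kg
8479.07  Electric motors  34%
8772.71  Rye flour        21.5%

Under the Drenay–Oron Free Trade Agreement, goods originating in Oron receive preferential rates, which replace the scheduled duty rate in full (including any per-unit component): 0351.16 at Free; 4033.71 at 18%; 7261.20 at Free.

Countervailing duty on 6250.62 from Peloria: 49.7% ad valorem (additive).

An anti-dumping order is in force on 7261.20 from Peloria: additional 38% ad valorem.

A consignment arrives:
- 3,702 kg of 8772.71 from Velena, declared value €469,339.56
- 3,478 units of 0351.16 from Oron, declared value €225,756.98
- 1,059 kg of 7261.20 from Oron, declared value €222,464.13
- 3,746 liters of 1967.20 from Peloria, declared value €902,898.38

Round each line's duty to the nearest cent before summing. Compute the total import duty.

€295,031.16

Line 1 (8772.71, Velena, 3,702 kg, €469,339.56):
Base rate for 8772.71 is 21.5%.
Duty = €469,339.56 × 21.5% = €100,908.01.
Line 2 (0351.16, Oron, 3,478 units, €225,756.98):
Base rate for 0351.16 is 6% + €0.82/unit.
Origin Oron qualifies under the Drenay–Oron agreement and 0351.16 is covered: preferential rate Free applies instead.
Duty = €225,756.98 × 0% = €0.00.
Line 3 (7261.20, Oron, 1,059 kg, €222,464.13):
Base rate for 7261.20 is 9.5% + €2.19/kg.
Origin Oron qualifies under the Drenay–Oron agreement and 7261.20 is covered: preferential rate Free applies instead.
The additional-duty order on 7261.20 targets Peloria, not Oron; it does not apply.
Duty = €222,464.13 × 0% = €0.00.
Line 4 (1967.20, Peloria, 3,746 liters, €902,898.38):
Base rate for 1967.20 is 21.5%.
Duty = €902,898.38 × 21.5% = €194,123.15.
Total = €100,908.01 + €0.00 + €0.00 + €194,123.15 = €295,031.16.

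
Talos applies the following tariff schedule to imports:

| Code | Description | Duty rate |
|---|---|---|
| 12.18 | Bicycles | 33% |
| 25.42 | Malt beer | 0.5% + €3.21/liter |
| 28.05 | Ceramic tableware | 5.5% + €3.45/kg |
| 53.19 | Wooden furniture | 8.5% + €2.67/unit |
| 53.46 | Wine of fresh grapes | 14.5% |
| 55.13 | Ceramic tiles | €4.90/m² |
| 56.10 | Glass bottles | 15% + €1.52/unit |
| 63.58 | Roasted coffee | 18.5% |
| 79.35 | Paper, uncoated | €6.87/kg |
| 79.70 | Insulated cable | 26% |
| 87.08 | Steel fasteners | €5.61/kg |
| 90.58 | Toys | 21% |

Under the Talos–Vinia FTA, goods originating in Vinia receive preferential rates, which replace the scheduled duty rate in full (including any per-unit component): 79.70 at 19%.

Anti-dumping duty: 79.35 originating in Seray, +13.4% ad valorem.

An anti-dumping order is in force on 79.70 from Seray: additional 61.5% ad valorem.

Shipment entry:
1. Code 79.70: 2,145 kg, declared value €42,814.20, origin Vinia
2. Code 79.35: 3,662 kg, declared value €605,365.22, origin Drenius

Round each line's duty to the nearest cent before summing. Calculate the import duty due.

Line 1 (79.70, Vinia, 2,145 kg, €42,814.20):
Base rate for 79.70 is 26%.
Origin Vinia qualifies under the Talos–Vinia agreement and 79.70 is covered: preferential rate 19% applies instead.
The additional-duty order on 79.70 targets Seray, not Vinia; it does not apply.
Duty = €42,814.20 × 19% = €8,134.70.
Line 2 (79.35, Drenius, 3,662 kg, €605,365.22):
Base rate for 79.35 is €6.87/kg.
The additional-duty order on 79.35 targets Seray, not Drenius; it does not apply.
Duty = 3,662 × €6.87 = €25,157.94.
Total = €8,134.70 + €25,157.94 = €33,292.64.

€33,292.64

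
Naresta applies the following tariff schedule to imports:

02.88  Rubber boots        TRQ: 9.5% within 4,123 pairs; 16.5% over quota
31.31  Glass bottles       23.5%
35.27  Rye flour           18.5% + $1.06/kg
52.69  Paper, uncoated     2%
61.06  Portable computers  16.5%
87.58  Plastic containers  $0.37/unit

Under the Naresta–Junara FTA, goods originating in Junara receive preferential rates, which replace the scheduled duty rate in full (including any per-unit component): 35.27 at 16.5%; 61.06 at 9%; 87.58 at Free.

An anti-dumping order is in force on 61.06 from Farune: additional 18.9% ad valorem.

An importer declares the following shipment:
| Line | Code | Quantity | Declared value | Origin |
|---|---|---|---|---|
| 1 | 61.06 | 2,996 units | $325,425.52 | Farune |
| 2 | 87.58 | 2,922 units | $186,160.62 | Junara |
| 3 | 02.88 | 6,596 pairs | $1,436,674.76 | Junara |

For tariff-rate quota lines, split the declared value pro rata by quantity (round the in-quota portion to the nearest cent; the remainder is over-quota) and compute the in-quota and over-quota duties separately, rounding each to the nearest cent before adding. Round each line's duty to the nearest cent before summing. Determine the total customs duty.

Line 1 (61.06, Farune, 2,996 units, $325,425.52):
Base rate for 61.06 is 16.5%.
61.06 has an FTA preferential rate, but origin Farune is not Junara; base rate stands.
Additional duty on 61.06 from Farune: +18.9%. Applied ad valorem rate: 16.5% + 18.9% = 35.4%.
Duty = $325,425.52 × 35.4% = $115,200.63.
Line 2 (87.58, Junara, 2,922 units, $186,160.62):
Base rate for 87.58 is $0.37/unit.
Origin Junara qualifies under the Naresta–Junara agreement and 87.58 is covered: preferential rate Free applies instead.
Duty = $186,160.62 × 0% = $0.00.
Line 3 (02.88, Junara, 6,596 pairs, $1,436,674.76):
Code 02.88 is under a tariff-rate quota (threshold 4,123 pairs). In-quota: 4,123 pairs at 9.5%; over-quota: 2,473 pairs at 16.5%.
Pro-rata value split: in-quota = $1,436,674.76 × 4,123/6,596 = $898,030.63; over-quota = $1,436,674.76 − $898,030.63 = $538,644.13.
In-quota duty = $898,030.63 × 9.5% = $85,312.91. Over-quota duty = $538,644.13 × 16.5% = $88,876.28.
Line duty = $85,312.91 + $88,876.28 = $174,189.19.
Total = $115,200.63 + $0.00 + $174,189.19 = $289,389.82.

$289,389.82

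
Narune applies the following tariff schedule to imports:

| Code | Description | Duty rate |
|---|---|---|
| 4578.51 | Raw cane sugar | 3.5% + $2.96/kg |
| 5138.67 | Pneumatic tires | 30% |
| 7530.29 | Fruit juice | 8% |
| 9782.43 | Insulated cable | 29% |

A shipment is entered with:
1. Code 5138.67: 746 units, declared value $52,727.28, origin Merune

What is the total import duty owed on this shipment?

$15,818.18

Line 1 (5138.67, Merune, 746 units, $52,727.28):
Base rate for 5138.67 is 30%.
Duty = $52,727.28 × 30% = $15,818.18.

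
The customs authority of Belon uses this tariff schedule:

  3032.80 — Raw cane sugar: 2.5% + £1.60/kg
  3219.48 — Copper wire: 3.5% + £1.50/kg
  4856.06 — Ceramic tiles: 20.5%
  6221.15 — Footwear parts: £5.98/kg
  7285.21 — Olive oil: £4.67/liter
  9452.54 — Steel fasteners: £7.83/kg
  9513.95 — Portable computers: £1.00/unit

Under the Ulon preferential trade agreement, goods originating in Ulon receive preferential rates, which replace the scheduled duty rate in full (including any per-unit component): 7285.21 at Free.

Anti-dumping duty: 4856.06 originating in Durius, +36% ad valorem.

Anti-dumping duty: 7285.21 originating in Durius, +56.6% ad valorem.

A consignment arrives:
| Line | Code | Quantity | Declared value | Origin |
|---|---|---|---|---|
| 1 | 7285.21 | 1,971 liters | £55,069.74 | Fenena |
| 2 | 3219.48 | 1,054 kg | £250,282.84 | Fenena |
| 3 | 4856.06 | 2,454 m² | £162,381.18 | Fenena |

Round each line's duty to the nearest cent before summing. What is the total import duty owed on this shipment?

£52,833.61

Line 1 (7285.21, Fenena, 1,971 liters, £55,069.74):
Base rate for 7285.21 is £4.67/liter.
7285.21 has an FTA preferential rate, but origin Fenena is not Ulon; base rate stands.
The additional-duty order on 7285.21 targets Durius, not Fenena; it does not apply.
Duty = 1,971 × £4.67 = £9,204.57.
Line 2 (3219.48, Fenena, 1,054 kg, £250,282.84):
Base rate for 3219.48 is 3.5% + £1.50/kg.
Duty = £250,282.84 × 3.5% + 1,054 × £1.50 = £10,340.90.
Line 3 (4856.06, Fenena, 2,454 m², £162,381.18):
Base rate for 4856.06 is 20.5%.
The additional-duty order on 4856.06 targets Durius, not Fenena; it does not apply.
Duty = £162,381.18 × 20.5% = £33,288.14.
Total = £9,204.57 + £10,340.90 + £33,288.14 = £52,833.61.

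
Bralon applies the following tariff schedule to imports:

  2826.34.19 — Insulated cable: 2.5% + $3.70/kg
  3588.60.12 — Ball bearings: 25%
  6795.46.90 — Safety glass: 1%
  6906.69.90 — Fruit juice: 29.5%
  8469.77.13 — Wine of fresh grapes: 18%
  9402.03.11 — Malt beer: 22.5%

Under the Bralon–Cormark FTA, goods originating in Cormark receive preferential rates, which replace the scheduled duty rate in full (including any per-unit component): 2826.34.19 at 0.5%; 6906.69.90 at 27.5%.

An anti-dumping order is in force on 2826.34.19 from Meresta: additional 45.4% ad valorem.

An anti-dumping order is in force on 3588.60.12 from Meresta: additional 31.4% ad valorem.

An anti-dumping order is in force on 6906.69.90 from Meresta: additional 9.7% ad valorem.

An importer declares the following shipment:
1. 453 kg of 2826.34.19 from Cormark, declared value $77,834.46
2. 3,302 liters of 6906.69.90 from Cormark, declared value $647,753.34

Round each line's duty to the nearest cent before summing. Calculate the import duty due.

$178,521.34

Line 1 (2826.34.19, Cormark, 453 kg, $77,834.46):
Base rate for 2826.34.19 is 2.5% + $3.70/kg.
Origin Cormark qualifies under the Bralon–Cormark agreement and 2826.34.19 is covered: preferential rate 0.5% applies instead.
The additional-duty order on 2826.34.19 targets Meresta, not Cormark; it does not apply.
Duty = $77,834.46 × 0.5% = $389.17.
Line 2 (6906.69.90, Cormark, 3,302 liters, $647,753.34):
Base rate for 6906.69.90 is 29.5%.
Origin Cormark qualifies under the Bralon–Cormark agreement and 6906.69.90 is covered: preferential rate 27.5% applies instead.
The additional-duty order on 6906.69.90 targets Meresta, not Cormark; it does not apply.
Duty = $647,753.34 × 27.5% = $178,132.17.
Total = $389.17 + $178,132.17 = $178,521.34.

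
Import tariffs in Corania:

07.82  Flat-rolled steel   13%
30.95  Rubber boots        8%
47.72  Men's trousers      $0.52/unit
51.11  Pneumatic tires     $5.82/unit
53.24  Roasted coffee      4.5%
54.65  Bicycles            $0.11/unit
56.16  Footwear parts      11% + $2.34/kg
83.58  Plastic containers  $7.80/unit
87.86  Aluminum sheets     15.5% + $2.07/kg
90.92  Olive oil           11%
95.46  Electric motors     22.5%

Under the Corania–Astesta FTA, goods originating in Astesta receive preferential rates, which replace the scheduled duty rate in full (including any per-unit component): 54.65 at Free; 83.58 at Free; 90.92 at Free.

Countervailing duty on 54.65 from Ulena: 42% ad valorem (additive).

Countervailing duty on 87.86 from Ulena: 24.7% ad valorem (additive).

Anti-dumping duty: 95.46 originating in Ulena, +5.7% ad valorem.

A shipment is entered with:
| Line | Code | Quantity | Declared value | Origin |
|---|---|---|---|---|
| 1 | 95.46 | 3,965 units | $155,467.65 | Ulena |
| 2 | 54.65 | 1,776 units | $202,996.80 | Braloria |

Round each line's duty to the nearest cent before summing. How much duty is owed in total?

$44,037.24

Line 1 (95.46, Ulena, 3,965 units, $155,467.65):
Base rate for 95.46 is 22.5%.
Additional duty on 95.46 from Ulena: +5.7%. Applied ad valorem rate: 22.5% + 5.7% = 28.2%.
Duty = $155,467.65 × 28.2% = $43,841.88.
Line 2 (54.65, Braloria, 1,776 units, $202,996.80):
Base rate for 54.65 is $0.11/unit.
54.65 has an FTA preferential rate, but origin Braloria is not Astesta; base rate stands.
The additional-duty order on 54.65 targets Ulena, not Braloria; it does not apply.
Duty = 1,776 × $0.11 = $195.36.
Total = $43,841.88 + $195.36 = $44,037.24.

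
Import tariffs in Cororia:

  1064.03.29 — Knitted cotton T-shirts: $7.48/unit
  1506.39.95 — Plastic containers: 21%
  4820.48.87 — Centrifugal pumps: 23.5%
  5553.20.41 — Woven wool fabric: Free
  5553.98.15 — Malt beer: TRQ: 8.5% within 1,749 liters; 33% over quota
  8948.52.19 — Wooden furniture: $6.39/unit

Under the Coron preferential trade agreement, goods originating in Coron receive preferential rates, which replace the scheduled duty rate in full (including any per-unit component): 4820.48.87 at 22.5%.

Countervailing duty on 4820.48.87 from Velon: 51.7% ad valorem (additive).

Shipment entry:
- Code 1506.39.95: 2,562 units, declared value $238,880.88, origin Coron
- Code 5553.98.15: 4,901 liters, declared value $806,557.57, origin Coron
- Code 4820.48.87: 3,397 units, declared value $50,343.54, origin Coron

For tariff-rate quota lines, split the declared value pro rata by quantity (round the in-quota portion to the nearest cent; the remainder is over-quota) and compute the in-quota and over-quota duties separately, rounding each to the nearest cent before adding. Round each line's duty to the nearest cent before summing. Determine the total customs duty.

Line 1 (1506.39.95, Coron, 2,562 units, $238,880.88):
Base rate for 1506.39.95 is 21%.
Origin Coron is the FTA partner but 1506.39.95 is not on the preference list; base rate stands.
Duty = $238,880.88 × 21% = $50,164.98.
Line 2 (5553.98.15, Coron, 4,901 liters, $806,557.57):
Code 5553.98.15 is under a tariff-rate quota (threshold 1,749 liters). In-quota: 1,749 liters at 8.5%; over-quota: 3,152 liters at 33%.
Pro-rata value split: in-quota = $806,557.57 × 1,749/4,901 = $287,832.93; over-quota = $806,557.57 − $287,832.93 = $518,724.64.
In-quota duty = $287,832.93 × 8.5% = $24,465.80. Over-quota duty = $518,724.64 × 33% = $171,179.13.
Line duty = $24,465.80 + $171,179.13 = $195,644.93.
Line 3 (4820.48.87, Coron, 3,397 units, $50,343.54):
Base rate for 4820.48.87 is 23.5%.
Origin Coron qualifies under the Cororia–Coron agreement and 4820.48.87 is covered: preferential rate 22.5% applies instead.
The additional-duty order on 4820.48.87 targets Velon, not Coron; it does not apply.
Duty = $50,343.54 × 22.5% = $11,327.30.
Total = $50,164.98 + $195,644.93 + $11,327.30 = $257,137.21.

$257,137.21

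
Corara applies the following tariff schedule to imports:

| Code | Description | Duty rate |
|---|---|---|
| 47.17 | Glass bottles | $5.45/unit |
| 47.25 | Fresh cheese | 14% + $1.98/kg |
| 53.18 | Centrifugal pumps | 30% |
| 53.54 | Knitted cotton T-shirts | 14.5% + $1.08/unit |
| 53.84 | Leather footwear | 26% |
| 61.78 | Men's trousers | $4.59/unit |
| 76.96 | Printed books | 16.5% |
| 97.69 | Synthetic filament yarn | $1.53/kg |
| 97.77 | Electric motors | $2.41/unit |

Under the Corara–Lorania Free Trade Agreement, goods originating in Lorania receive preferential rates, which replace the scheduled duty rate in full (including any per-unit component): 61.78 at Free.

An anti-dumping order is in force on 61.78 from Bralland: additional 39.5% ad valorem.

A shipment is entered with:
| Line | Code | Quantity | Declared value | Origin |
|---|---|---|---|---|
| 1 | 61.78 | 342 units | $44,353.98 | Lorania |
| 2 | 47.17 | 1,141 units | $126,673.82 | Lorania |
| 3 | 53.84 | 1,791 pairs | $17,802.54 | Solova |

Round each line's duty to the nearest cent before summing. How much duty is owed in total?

Line 1 (61.78, Lorania, 342 units, $44,353.98):
Base rate for 61.78 is $4.59/unit.
Origin Lorania qualifies under the Corara–Lorania agreement and 61.78 is covered: preferential rate Free applies instead.
The additional-duty order on 61.78 targets Bralland, not Lorania; it does not apply.
Duty = $44,353.98 × 0% = $0.00.
Line 2 (47.17, Lorania, 1,141 units, $126,673.82):
Base rate for 47.17 is $5.45/unit.
Origin Lorania is the FTA partner but 47.17 is not on the preference list; base rate stands.
Duty = 1,141 × $5.45 = $6,218.45.
Line 3 (53.84, Solova, 1,791 pairs, $17,802.54):
Base rate for 53.84 is 26%.
Duty = $17,802.54 × 26% = $4,628.66.
Total = $0.00 + $6,218.45 + $4,628.66 = $10,847.11.

$10,847.11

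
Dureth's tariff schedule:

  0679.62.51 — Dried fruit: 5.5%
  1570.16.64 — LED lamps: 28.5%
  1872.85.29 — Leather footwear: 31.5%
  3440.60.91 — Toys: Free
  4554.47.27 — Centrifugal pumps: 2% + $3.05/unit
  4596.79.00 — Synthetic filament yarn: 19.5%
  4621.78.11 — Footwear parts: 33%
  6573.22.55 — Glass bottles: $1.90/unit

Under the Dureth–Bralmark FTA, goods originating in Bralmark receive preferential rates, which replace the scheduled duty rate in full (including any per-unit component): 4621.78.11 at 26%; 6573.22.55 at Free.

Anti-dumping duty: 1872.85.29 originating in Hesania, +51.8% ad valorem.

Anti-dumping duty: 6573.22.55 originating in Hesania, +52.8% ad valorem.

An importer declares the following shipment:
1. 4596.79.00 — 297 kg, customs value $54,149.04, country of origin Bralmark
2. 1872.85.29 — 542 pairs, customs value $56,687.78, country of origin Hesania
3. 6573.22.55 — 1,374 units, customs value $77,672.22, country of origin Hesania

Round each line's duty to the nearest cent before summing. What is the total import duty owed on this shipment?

Line 1 (4596.79.00, Bralmark, 297 kg, $54,149.04):
Base rate for 4596.79.00 is 19.5%.
Origin Bralmark is the FTA partner but 4596.79.00 is not on the preference list; base rate stands.
Duty = $54,149.04 × 19.5% = $10,559.06.
Line 2 (1872.85.29, Hesania, 542 pairs, $56,687.78):
Base rate for 1872.85.29 is 31.5%.
Additional duty on 1872.85.29 from Hesania: +51.8%. Applied ad valorem rate: 31.5% + 51.8% = 83.3%.
Duty = $56,687.78 × 83.3% = $47,220.92.
Line 3 (6573.22.55, Hesania, 1,374 units, $77,672.22):
Base rate for 6573.22.55 is $1.90/unit.
6573.22.55 has an FTA preferential rate, but origin Hesania is not Bralmark; base rate stands.
Additional duty on 6573.22.55 from Hesania: +52.8% ad valorem. Applied ad valorem rate = 52.8%.
Duty = $77,672.22 × 52.8% + 1,374 × $1.90 = $43,621.53.
Total = $10,559.06 + $47,220.92 + $43,621.53 = $101,401.51.

$101,401.51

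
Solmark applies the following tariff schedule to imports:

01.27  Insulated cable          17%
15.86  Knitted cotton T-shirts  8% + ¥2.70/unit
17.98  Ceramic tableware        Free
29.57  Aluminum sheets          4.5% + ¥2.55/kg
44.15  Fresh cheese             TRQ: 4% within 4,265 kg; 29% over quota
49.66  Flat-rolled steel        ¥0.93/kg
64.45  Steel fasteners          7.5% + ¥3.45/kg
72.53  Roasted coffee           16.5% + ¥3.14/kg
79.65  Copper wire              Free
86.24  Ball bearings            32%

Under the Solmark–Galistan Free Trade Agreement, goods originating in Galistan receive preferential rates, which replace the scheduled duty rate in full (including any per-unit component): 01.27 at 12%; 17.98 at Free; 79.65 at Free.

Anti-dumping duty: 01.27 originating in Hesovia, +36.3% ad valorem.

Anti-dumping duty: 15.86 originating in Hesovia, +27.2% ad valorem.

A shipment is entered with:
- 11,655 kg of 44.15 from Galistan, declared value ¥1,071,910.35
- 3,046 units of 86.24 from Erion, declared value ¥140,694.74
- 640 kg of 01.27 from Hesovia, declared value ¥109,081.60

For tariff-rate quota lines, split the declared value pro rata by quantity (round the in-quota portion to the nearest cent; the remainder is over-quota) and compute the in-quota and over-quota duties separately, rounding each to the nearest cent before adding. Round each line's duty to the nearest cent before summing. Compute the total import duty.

Line 1 (44.15, Galistan, 11,655 kg, ¥1,071,910.35):
Code 44.15 is under a tariff-rate quota (threshold 4,265 kg). In-quota: 4,265 kg at 4%; over-quota: 7,390 kg at 29%.
Pro-rata value split: in-quota = ¥1,071,910.35 × 4,265/11,655 = ¥392,252.05; over-quota = ¥1,071,910.35 − ¥392,252.05 = ¥679,658.30.
In-quota duty = ¥392,252.05 × 4% = ¥15,690.08. Over-quota duty = ¥679,658.30 × 29% = ¥197,100.91.
Line duty = ¥15,690.08 + ¥197,100.91 = ¥212,790.99.
Line 2 (86.24, Erion, 3,046 units, ¥140,694.74):
Base rate for 86.24 is 32%.
Duty = ¥140,694.74 × 32% = ¥45,022.32.
Line 3 (01.27, Hesovia, 640 kg, ¥109,081.60):
Base rate for 01.27 is 17%.
01.27 has an FTA preferential rate, but origin Hesovia is not Galistan; base rate stands.
Additional duty on 01.27 from Hesovia: +36.3%. Applied ad valorem rate: 17% + 36.3% = 53.3%.
Duty = ¥109,081.60 × 53.3% = ¥58,140.49.
Total = ¥212,790.99 + ¥45,022.32 + ¥58,140.49 = ¥315,953.80.

¥315,953.80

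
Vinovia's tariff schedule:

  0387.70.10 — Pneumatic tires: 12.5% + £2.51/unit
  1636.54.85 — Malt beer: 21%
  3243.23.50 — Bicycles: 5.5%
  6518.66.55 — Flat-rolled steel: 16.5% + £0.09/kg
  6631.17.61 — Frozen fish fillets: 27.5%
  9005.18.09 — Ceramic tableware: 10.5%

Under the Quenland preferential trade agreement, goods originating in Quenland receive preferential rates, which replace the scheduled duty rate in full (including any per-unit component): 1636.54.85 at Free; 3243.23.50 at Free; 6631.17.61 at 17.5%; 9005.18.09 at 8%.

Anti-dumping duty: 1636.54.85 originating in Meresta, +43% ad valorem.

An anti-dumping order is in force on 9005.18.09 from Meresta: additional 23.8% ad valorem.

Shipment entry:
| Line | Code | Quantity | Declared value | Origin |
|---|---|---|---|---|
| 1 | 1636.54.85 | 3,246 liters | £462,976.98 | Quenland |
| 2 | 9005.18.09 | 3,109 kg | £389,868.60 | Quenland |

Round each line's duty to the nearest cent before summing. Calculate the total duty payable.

£31,189.49

Line 1 (1636.54.85, Quenland, 3,246 liters, £462,976.98):
Base rate for 1636.54.85 is 21%.
Origin Quenland qualifies under the Vinovia–Quenland agreement and 1636.54.85 is covered: preferential rate Free applies instead.
The additional-duty order on 1636.54.85 targets Meresta, not Quenland; it does not apply.
Duty = £462,976.98 × 0% = £0.00.
Line 2 (9005.18.09, Quenland, 3,109 kg, £389,868.60):
Base rate for 9005.18.09 is 10.5%.
Origin Quenland qualifies under the Vinovia–Quenland agreement and 9005.18.09 is covered: preferential rate 8% applies instead.
The additional-duty order on 9005.18.09 targets Meresta, not Quenland; it does not apply.
Duty = £389,868.60 × 8% = £31,189.49.
Total = £0.00 + £31,189.49 = £31,189.49.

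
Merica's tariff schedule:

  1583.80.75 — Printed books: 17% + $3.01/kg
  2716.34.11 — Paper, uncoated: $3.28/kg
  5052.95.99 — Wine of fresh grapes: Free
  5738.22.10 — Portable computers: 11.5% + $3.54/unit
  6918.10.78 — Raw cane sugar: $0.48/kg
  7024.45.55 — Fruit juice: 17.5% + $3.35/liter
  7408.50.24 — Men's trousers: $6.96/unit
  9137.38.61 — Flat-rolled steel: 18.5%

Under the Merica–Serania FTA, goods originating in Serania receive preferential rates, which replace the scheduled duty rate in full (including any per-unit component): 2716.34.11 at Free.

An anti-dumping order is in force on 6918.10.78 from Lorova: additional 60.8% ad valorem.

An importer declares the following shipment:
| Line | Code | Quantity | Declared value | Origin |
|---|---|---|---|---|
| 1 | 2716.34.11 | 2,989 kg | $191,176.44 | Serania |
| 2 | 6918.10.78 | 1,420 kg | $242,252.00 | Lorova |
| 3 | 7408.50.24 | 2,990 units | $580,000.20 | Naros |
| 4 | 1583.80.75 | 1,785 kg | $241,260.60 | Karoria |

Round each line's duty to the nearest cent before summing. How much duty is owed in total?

Line 1 (2716.34.11, Serania, 2,989 kg, $191,176.44):
Base rate for 2716.34.11 is $3.28/kg.
Origin Serania qualifies under the Merica–Serania agreement and 2716.34.11 is covered: preferential rate Free applies instead.
Duty = $191,176.44 × 0% = $0.00.
Line 2 (6918.10.78, Lorova, 1,420 kg, $242,252.00):
Base rate for 6918.10.78 is $0.48/kg.
Additional duty on 6918.10.78 from Lorova: +60.8% ad valorem. Applied ad valorem rate = 60.8%.
Duty = $242,252.00 × 60.8% + 1,420 × $0.48 = $147,970.82.
Line 3 (7408.50.24, Naros, 2,990 units, $580,000.20):
Base rate for 7408.50.24 is $6.96/unit.
Duty = 2,990 × $6.96 = $20,810.40.
Line 4 (1583.80.75, Karoria, 1,785 kg, $241,260.60):
Base rate for 1583.80.75 is 17% + $3.01/kg.
Duty = $241,260.60 × 17% + 1,785 × $3.01 = $46,387.15.
Total = $0.00 + $147,970.82 + $20,810.40 + $46,387.15 = $215,168.37.

$215,168.37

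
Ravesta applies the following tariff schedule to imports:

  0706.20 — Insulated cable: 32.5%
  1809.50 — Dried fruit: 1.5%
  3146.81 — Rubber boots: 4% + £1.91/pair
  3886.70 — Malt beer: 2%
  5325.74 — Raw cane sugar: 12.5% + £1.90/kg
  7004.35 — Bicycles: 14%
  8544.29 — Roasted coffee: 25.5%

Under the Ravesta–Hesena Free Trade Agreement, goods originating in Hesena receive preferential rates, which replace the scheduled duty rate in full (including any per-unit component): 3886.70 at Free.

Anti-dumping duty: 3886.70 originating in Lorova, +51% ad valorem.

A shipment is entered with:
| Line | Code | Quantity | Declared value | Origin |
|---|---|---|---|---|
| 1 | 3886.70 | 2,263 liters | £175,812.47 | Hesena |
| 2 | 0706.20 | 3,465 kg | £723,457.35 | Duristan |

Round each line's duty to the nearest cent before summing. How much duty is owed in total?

Line 1 (3886.70, Hesena, 2,263 liters, £175,812.47):
Base rate for 3886.70 is 2%.
Origin Hesena qualifies under the Ravesta–Hesena agreement and 3886.70 is covered: preferential rate Free applies instead.
The additional-duty order on 3886.70 targets Lorova, not Hesena; it does not apply.
Duty = £175,812.47 × 0% = £0.00.
Line 2 (0706.20, Duristan, 3,465 kg, £723,457.35):
Base rate for 0706.20 is 32.5%.
Duty = £723,457.35 × 32.5% = £235,123.64.
Total = £0.00 + £235,123.64 = £235,123.64.

£235,123.64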